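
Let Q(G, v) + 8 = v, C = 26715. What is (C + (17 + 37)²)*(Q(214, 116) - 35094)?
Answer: -1036670166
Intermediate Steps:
Q(G, v) = -8 + v
(C + (17 + 37)²)*(Q(214, 116) - 35094) = (26715 + (17 + 37)²)*((-8 + 116) - 35094) = (26715 + 54²)*(108 - 35094) = (26715 + 2916)*(-34986) = 29631*(-34986) = -1036670166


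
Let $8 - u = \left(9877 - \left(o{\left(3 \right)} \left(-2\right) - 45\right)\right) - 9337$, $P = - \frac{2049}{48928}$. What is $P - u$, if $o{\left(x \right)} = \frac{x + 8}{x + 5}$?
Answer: $\frac{28363959}{48928} \approx 579.71$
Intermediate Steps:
$o{\left(x \right)} = \frac{8 + x}{5 + x}$
$P = - \frac{2049}{48928}$ ($P = \left(-2049\right) \frac{1}{48928} = - \frac{2049}{48928} \approx -0.041878$)
$u = - \frac{2319}{4}$ ($u = 8 - \left(\left(9877 - \left(\frac{8 + 3}{5 + 3} \left(-2\right) - 45\right)\right) - 9337\right) = 8 - \left(\left(9877 - \left(\frac{1}{8} \cdot 11 \left(-2\right) - 45\right)\right) - 9337\right) = 8 - \left(\left(9877 - \left(\frac{11}{8} \left(-2\right) - 45\right)\right) - 9337\right) = 8 - \left(\left(9877 - \left(- \frac{11}{4} - 45\right)\right) - 9337\right) = 8 - \left(\left(9877 - - \frac{191}{4}\right) - 9337\right) = 8 - \left(\left(9877 + \frac{191}{4}\right) - 9337\right) = 8 - \left(\frac{39699}{4} - 9337\right) = 8 - \frac{2351}{4} = - \frac{2319}{4} \approx -579.75$)
$P - u = - \frac{2049}{48928} - - \frac{2319}{4} = - \frac{2049}{48928} + \frac{2319}{4} = \frac{28363959}{48928}$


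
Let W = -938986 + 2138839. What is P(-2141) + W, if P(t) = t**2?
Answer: 5783734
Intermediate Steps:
W = 1199853
P(-2141) + W = (-2141)**2 + 1199853 = 4583881 + 1199853 = 5783734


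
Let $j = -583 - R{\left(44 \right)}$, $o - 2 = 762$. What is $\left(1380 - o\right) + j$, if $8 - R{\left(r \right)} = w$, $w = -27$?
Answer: $-2$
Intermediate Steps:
$R{\left(r \right)} = 35$ ($R{\left(r \right)} = 8 - -27 = 8 + 27 = 35$)
$o = 764$ ($o = 2 + 762 = 764$)
$j = -618$ ($j = -583 - 35 = -618$)
$\left(1380 - o\right) + j = \left(1380 - 764\right) - 618 = 616 - 618 = -2$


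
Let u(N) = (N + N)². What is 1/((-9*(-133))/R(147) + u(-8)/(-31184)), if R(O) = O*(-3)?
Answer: -13643/37143 ≈ -0.36731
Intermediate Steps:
u(N) = 4*N² (u(N) = (2*N)² = 4*N²)
R(O) = -3*O
1/((-9*(-133))/R(147) + u(-8)/(-31184)) = 1/((-9*(-133))/((-3*147)) + (4*(-8)²)/(-31184)) = 1/(1197/(-441) + (4*64)*(-1/31184)) = 1/(1197*(-1/441) + 256*(-1/31184)) = 1/(-19/7 - 16/1949) = 1/(-37143/13643) = -13643/37143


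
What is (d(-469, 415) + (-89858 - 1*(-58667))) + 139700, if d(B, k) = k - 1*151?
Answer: 108773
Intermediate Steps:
d(B, k) = -151 + k (d(B, k) = k - 151 = -151 + k)
(d(-469, 415) + (-89858 - 1*(-58667))) + 139700 = ((-151 + 415) + (-89858 - 1*(-58667))) + 139700 = (264 + (-89858 + 58667)) + 139700 = (264 - 31191) + 139700 = -30927 + 139700 = 108773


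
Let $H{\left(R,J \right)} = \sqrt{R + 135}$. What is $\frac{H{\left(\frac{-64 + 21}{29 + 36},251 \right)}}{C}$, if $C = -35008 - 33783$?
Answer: $- \frac{2 \sqrt{141895}}{4471415} \approx -0.00016849$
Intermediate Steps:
$H{\left(R,J \right)} = \sqrt{135 + R}$
$C = -68791$ ($C = -35008 - 33783 = -68791$)
$\frac{H{\left(\frac{-64 + 21}{29 + 36},251 \right)}}{C} = \frac{\sqrt{135 + \frac{-64 + 21}{29 + 36}}}{-68791} = \sqrt{135 - \frac{43}{65}} \left(- \frac{1}{68791}\right) = \sqrt{\frac{8732}{65}} \left(- \frac{1}{68791}\right) = \frac{2 \sqrt{141895}}{65} \left(- \frac{1}{68791}\right) = - \frac{2 \sqrt{141895}}{4471415}$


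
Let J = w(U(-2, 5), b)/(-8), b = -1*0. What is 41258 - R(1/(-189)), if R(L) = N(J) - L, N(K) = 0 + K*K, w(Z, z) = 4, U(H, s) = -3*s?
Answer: 31190855/756 ≈ 41258.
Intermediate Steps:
b = 0
J = -½ (J = 4/(-8) = 4*(-⅛) = -½ ≈ -0.50000)
N(K) = K² (N(K) = 0 + K² = K²)
R(L) = ¼ - L (R(L) = (-½)² - L = ¼ - L)
41258 - R(1/(-189)) = 41258 - (¼ - 1/(-189)) = 41258 - (¼ - 1*(-1/189)) = 41258 - (¼ + 1/189) = 41258 - 1*193/756 = 41258 - 193/756 = 31190855/756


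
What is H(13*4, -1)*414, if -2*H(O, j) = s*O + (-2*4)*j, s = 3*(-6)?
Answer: 192096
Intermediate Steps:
s = -18
H(O, j) = 4*j + 9*O (H(O, j) = -(-18*O + (-2*4)*j)/2 = -(-18*O - 8*j)/2 = 4*j + 9*O)
H(13*4, -1)*414 = (4*(-1) + 9*(13*4))*414 = (-4 + 9*52)*414 = (-4 + 468)*414 = 464*414 = 192096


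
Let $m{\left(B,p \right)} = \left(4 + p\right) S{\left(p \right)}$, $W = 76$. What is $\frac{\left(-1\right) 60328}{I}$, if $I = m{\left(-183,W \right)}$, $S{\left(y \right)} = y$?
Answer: $- \frac{7541}{760} \approx -9.9224$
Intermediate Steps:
$m{\left(B,p \right)} = p \left(4 + p\right)$ ($m{\left(B,p \right)} = \left(4 + p\right) p = p \left(4 + p\right)$)
$I = 6080$ ($I = 76 \left(4 + 76\right) = 76 \cdot 80 = 6080$)
$\frac{\left(-1\right) 60328}{I} = \frac{\left(-1\right) 60328}{6080} = \left(-60328\right) \frac{1}{6080} = - \frac{7541}{760}$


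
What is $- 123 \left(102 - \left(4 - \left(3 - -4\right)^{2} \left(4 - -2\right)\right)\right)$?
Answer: $-48216$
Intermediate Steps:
$- 123 \left(102 - \left(4 - \left(3 - -4\right)^{2} \left(4 - -2\right)\right)\right) = - 123 \left(102 - \left(4 - \left(3 + 4\right)^{2} \left(4 + 2\right)\right)\right) = - 123 \left(102 - \left(4 - 7^{2} \cdot 6\right)\right) = - 123 \left(102 + \left(-4 + 49 \cdot 6\right)\right) = - 123 \left(102 + \left(-4 + 294\right)\right) = - 123 \left(102 + 290\right) = \left(-123\right) 392 = -48216$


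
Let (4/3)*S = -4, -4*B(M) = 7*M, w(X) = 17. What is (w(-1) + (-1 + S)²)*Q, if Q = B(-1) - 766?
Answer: -100881/4 ≈ -25220.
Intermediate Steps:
B(M) = -7*M/4
S = -3 (S = (¾)*(-4) = -3)
Q = -3057/4 (Q = -7/4*(-1) - 766 = 7/4 - 766 = -3057/4 ≈ -764.25)
(w(-1) + (-1 + S)²)*Q = (17 + (-1 - 3)²)*(-3057/4) = (17 + (-4)²)*(-3057/4) = (17 + 16)*(-3057/4) = 33*(-3057/4) = -100881/4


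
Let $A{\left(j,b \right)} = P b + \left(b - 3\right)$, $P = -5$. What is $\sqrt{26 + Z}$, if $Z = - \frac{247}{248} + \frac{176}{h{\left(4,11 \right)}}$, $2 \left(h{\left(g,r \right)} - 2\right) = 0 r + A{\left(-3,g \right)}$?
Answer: $\frac{\sqrt{5318670}}{1860} \approx 1.2399$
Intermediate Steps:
$A{\left(j,b \right)} = -3 - 4 b$ ($A{\left(j,b \right)} = - 5 b + \left(b - 3\right) = - 5 b + \left(-3 + b\right) = -3 - 4 b$)
$h{\left(g,r \right)} = \frac{1}{2} - 2 g$ ($h{\left(g,r \right)} = 2 + \frac{0 r - \left(3 + 4 g\right)}{2} = 2 + \frac{0 - \left(3 + 4 g\right)}{2} = 2 + \frac{-3 - 4 g}{2} = 2 - \left(\frac{3}{2} + 2 g\right) = \frac{1}{2} - 2 g$)
$Z = - \frac{91001}{3720}$ ($Z = - \frac{247}{248} + \frac{176}{\frac{1}{2} - 8} = \left(-247\right) \frac{1}{248} + \frac{176}{\frac{1}{2} - 8} = - \frac{247}{248} + \frac{176}{- \frac{15}{2}} = - \frac{247}{248} + 176 \left(- \frac{2}{15}\right) = - \frac{247}{248} - \frac{352}{15} = - \frac{91001}{3720} \approx -24.463$)
$\sqrt{26 + Z} = \sqrt{26 - \frac{91001}{3720}} = \sqrt{\frac{5719}{3720}} = \frac{\sqrt{5318670}}{1860}$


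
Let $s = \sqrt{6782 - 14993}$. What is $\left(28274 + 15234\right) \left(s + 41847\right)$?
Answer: $1820679276 + 43508 i \sqrt{8211} \approx 1.8207 \cdot 10^{9} + 3.9425 \cdot 10^{6} i$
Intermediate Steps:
$s = i \sqrt{8211}$ ($s = \sqrt{-8211} = i \sqrt{8211} \approx 90.615 i$)
$\left(28274 + 15234\right) \left(s + 41847\right) = \left(28274 + 15234\right) \left(i \sqrt{8211} + 41847\right) = 43508 \left(41847 + i \sqrt{8211}\right) = 1820679276 + 43508 i \sqrt{8211}$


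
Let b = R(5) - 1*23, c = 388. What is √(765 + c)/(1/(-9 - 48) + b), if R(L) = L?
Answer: -57*√1153/1027 ≈ -1.8846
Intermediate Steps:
b = -18 (b = 5 - 1*23 = 5 - 23 = -18)
√(765 + c)/(1/(-9 - 48) + b) = √(765 + 388)/(1/(-9 - 48) - 18) = √1153/(1/(-57) - 18) = √1153/(-1/57 - 18) = √1153/(-1027/57) = -57*√1153/1027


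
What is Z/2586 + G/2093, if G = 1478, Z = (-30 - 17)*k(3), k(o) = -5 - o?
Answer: 2304538/2706249 ≈ 0.85156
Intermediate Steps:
Z = 376 (Z = (-30 - 17)*(-5 - 1*3) = -47*(-5 - 3) = -47*(-8) = 376)
Z/2586 + G/2093 = 376/2586 + 1478/2093 = 376*(1/2586) + 1478*(1/2093) = 188/1293 + 1478/2093 = 2304538/2706249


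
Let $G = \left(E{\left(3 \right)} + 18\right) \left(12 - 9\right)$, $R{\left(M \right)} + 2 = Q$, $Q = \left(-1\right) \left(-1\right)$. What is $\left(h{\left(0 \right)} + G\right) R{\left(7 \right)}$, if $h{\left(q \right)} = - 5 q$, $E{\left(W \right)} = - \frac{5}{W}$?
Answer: $-49$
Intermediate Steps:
$Q = 1$
$R{\left(M \right)} = -1$ ($R{\left(M \right)} = -2 + 1 = -1$)
$G = 49$ ($G = \left(- \frac{5}{3} + 18\right) \left(12 - 9\right) = \left(\left(-5\right) \frac{1}{3} + 18\right) 3 = \left(- \frac{5}{3} + 18\right) 3 = \frac{49}{3} \cdot 3 = 49$)
$\left(h{\left(0 \right)} + G\right) R{\left(7 \right)} = \left(\left(-5\right) 0 + 49\right) \left(-1\right) = \left(0 + 49\right) \left(-1\right) = 49 \left(-1\right) = -49$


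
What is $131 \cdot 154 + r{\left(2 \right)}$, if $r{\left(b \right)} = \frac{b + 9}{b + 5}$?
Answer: $\frac{141229}{7} \approx 20176.0$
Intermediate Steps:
$r{\left(b \right)} = \frac{9 + b}{5 + b}$
$131 \cdot 154 + r{\left(2 \right)} = 131 \cdot 154 + \frac{9 + 2}{5 + 2} = 20174 + \frac{1}{7} \cdot 11 = 20174 + \frac{11}{7} = \frac{141229}{7}$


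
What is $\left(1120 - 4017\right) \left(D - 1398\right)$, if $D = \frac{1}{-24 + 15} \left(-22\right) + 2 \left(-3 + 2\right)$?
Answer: $\frac{36438466}{9} \approx 4.0487 \cdot 10^{6}$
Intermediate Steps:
$D = \frac{4}{9}$ ($D = \frac{1}{-9} \left(-22\right) + 2 \left(-1\right) = \left(- \frac{1}{9}\right) \left(-22\right) - 2 = \frac{22}{9} - 2 = \frac{4}{9} \approx 0.44444$)
$\left(1120 - 4017\right) \left(D - 1398\right) = \left(1120 - 4017\right) \left(\frac{4}{9} - 1398\right) = \left(-2897\right) \left(- \frac{12578}{9}\right) = \frac{36438466}{9}$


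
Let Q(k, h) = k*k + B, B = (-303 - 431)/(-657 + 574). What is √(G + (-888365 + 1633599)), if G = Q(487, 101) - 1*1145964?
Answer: I*√1126710807/83 ≈ 404.42*I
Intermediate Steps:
B = 734/83 (B = -734/(-83) = -734*(-1/83) = 734/83 ≈ 8.8434)
Q(k, h) = 734/83 + k² (Q(k, h) = k*k + 734/83 = k² + 734/83 = 734/83 + k²)
G = -75429251/83 (G = (734/83 + 487²) - 1*1145964 = (734/83 + 237169) - 1145964 = 19685761/83 - 1145964 = -75429251/83 ≈ -9.0879e+5)
√(G + (-888365 + 1633599)) = √(-75429251/83 + (-888365 + 1633599)) = √(-75429251/83 + 745234) = √(-13574829/83) = I*√1126710807/83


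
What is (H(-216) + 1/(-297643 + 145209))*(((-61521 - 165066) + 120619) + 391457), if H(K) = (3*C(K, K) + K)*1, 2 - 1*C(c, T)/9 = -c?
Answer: -260848272260133/152434 ≈ -1.7112e+9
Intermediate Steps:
C(c, T) = 18 + 9*c (C(c, T) = 18 - (-9)*c = 18 + 9*c)
H(K) = 54 + 28*K (H(K) = (3*(18 + 9*K) + K)*1 = ((54 + 27*K) + K)*1 = (54 + 28*K)*1 = 54 + 28*K)
(H(-216) + 1/(-297643 + 145209))*(((-61521 - 165066) + 120619) + 391457) = ((54 + 28*(-216)) + 1/(-297643 + 145209))*(((-61521 - 165066) + 120619) + 391457) = ((54 - 6048) + 1/(-152434))*((-226587 + 120619) + 391457) = (-5994 - 1/152434)*(-105968 + 391457) = -913689397/152434*285489 = -260848272260133/152434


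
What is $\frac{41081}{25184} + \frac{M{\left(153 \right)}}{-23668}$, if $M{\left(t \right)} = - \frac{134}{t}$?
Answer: $\frac{37191514045}{22799100384} \approx 1.6313$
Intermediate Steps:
$\frac{41081}{25184} + \frac{M{\left(153 \right)}}{-23668} = \frac{41081}{25184} + \frac{\left(-134\right) \frac{1}{153}}{-23668} = 41081 \cdot \frac{1}{25184} + \left(-134\right) \frac{1}{153} \left(- \frac{1}{23668}\right) = \frac{41081}{25184} - - \frac{67}{1810602} = \frac{41081}{25184} + \frac{67}{1810602} = \frac{37191514045}{22799100384}$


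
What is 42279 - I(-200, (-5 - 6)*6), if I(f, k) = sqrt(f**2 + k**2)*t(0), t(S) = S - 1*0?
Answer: 42279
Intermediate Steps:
t(S) = S (t(S) = S + 0 = S)
I(f, k) = 0 (I(f, k) = sqrt(f**2 + k**2)*0 = 0)
42279 - I(-200, (-5 - 6)*6) = 42279 - 1*0 = 42279 + 0 = 42279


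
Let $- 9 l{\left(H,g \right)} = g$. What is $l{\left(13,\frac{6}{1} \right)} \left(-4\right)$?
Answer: $\frac{8}{3} \approx 2.6667$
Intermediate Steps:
$l{\left(H,g \right)} = - \frac{g}{9}$
$l{\left(13,\frac{6}{1} \right)} \left(-4\right) = - \frac{6 \cdot 1^{-1}}{9} \left(-4\right) = - \frac{6 \cdot 1}{9} \left(-4\right) = \left(- \frac{1}{9}\right) 6 \left(-4\right) = \left(- \frac{2}{3}\right) \left(-4\right) = \frac{8}{3}$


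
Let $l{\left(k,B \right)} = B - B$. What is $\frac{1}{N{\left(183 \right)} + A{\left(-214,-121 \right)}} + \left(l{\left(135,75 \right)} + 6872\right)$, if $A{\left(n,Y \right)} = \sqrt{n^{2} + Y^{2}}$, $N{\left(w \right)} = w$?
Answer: $\frac{185186473}{26948} + \frac{\sqrt{60437}}{26948} \approx 6872.0$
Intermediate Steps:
$l{\left(k,B \right)} = 0$
$A{\left(n,Y \right)} = \sqrt{Y^{2} + n^{2}}$
$\frac{1}{N{\left(183 \right)} + A{\left(-214,-121 \right)}} + \left(l{\left(135,75 \right)} + 6872\right) = \frac{1}{183 + \sqrt{\left(-121\right)^{2} + \left(-214\right)^{2}}} + \left(0 + 6872\right) = \frac{1}{183 + \sqrt{14641 + 45796}} + 6872 = \frac{1}{183 + \sqrt{60437}} + 6872 = 6872 + \frac{1}{183 + \sqrt{60437}}$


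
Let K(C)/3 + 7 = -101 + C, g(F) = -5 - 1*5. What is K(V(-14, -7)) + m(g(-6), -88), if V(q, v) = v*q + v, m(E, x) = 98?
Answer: 47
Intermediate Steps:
g(F) = -10 (g(F) = -5 - 5 = -10)
V(q, v) = v + q*v (V(q, v) = q*v + v = v + q*v)
K(C) = -324 + 3*C (K(C) = -21 + 3*(-101 + C) = -21 + (-303 + 3*C) = -324 + 3*C)
K(V(-14, -7)) + m(g(-6), -88) = (-324 + 3*(-7*(1 - 14))) + 98 = (-324 + 3*(-7*(-13))) + 98 = (-324 + 3*91) + 98 = (-324 + 273) + 98 = -51 + 98 = 47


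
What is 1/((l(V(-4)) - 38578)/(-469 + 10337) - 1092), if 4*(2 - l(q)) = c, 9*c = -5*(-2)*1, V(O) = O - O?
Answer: -177624/194659781 ≈ -0.00091248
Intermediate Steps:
V(O) = 0
c = 10/9 (c = (-5*(-2)*1)/9 = (10*1)/9 = (⅑)*10 = 10/9 ≈ 1.1111)
l(q) = 31/18 (l(q) = 2 - ¼*10/9 = 2 - 5/18 = 31/18)
1/((l(V(-4)) - 38578)/(-469 + 10337) - 1092) = 1/((31/18 - 38578)/(-469 + 10337) - 1092) = 1/(-694373/18/9868 - 1092) = 1/(-694373/18*1/9868 - 1092) = 1/(-694373/177624 - 1092) = 1/(-194659781/177624) = -177624/194659781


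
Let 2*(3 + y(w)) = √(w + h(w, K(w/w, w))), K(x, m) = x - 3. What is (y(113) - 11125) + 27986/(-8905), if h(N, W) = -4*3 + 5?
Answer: -99122826/8905 + √106/2 ≈ -11126.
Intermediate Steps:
K(x, m) = -3 + x
h(N, W) = -7 (h(N, W) = -12 + 5 = -7)
y(w) = -3 + √(-7 + w)/2 (y(w) = -3 + √(w - 7)/2 = -3 + √(-7 + w)/2)
(y(113) - 11125) + 27986/(-8905) = ((-3 + √(-7 + 113)/2) - 11125) + 27986/(-8905) = ((-3 + √106/2) - 11125) + 27986*(-1/8905) = (-11128 + √106/2) - 27986/8905 = -99122826/8905 + √106/2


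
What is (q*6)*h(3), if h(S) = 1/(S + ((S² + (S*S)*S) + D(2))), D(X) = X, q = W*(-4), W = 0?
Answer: 0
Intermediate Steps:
q = 0 (q = 0*(-4) = 0)
h(S) = 1/(2 + S + S² + S³) (h(S) = 1/(S + ((S² + (S*S)*S) + 2)) = 1/(S + ((S² + S²*S) + 2)) = 1/(S + ((S² + S³) + 2)) = 1/(S + (2 + S² + S³)) = 1/(2 + S + S² + S³))
(q*6)*h(3) = (0*6)/(2 + 3 + 3² + 3³) = 0/(2 + 3 + 9 + 27) = 0/41 = 0*(1/41) = 0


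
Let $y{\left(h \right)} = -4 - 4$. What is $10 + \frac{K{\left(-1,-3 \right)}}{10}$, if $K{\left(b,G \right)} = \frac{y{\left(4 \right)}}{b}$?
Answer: $\frac{54}{5} \approx 10.8$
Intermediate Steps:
$y{\left(h \right)} = -8$
$K{\left(b,G \right)} = - \frac{8}{b}$
$10 + \frac{K{\left(-1,-3 \right)}}{10} = 10 + \frac{\left(-8\right) \frac{1}{-1}}{10} = 10 + \frac{\left(-8\right) \left(-1\right)}{10} = 10 + \frac{1}{10} \cdot 8 = 10 + \frac{4}{5} = \frac{54}{5}$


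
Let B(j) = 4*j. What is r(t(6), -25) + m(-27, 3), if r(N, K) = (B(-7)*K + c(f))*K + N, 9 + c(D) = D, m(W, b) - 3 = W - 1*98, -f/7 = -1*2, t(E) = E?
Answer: -17741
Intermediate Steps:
f = 14 (f = -(-7)*2 = -7*(-2) = 14)
m(W, b) = -95 + W (m(W, b) = 3 + (W - 1*98) = 3 + (W - 98) = 3 + (-98 + W) = -95 + W)
c(D) = -9 + D
r(N, K) = N + K*(5 - 28*K) (r(N, K) = ((4*(-7))*K + (-9 + 14))*K + N = (-28*K + 5)*K + N = (5 - 28*K)*K + N = K*(5 - 28*K) + N = N + K*(5 - 28*K))
r(t(6), -25) + m(-27, 3) = (6 - 28*(-25)² + 5*(-25)) + (-95 - 27) = (6 - 28*625 - 125) - 122 = (6 - 17500 - 125) - 122 = -17619 - 122 = -17741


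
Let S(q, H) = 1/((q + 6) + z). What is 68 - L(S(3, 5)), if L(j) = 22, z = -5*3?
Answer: 46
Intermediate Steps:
z = -15
S(q, H) = 1/(-9 + q) (S(q, H) = 1/((q + 6) - 15) = 1/((6 + q) - 15) = 1/(-9 + q))
68 - L(S(3, 5)) = 68 - 1*22 = 68 - 22 = 46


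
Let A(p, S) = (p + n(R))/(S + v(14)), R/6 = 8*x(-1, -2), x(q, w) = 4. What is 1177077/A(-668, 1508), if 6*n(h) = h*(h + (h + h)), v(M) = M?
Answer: 895755597/8882 ≈ 1.0085e+5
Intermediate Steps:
R = 192 (R = 6*(8*4) = 6*32 = 192)
n(h) = h**2/2 (n(h) = (h*(h + (h + h)))/6 = (h*(h + 2*h))/6 = (h*(3*h))/6 = (3*h**2)/6 = h**2/2)
A(p, S) = (18432 + p)/(14 + S) (A(p, S) = (p + (1/2)*192**2)/(S + 14) = (p + (1/2)*36864)/(14 + S) = (p + 18432)/(14 + S) = (18432 + p)/(14 + S))
1177077/A(-668, 1508) = 1177077/(((18432 - 668)/(14 + 1508))) = 1177077/((17764/1522)) = 1177077/(((1/1522)*17764)) = 1177077/(8882/761) = 1177077*(761/8882) = 895755597/8882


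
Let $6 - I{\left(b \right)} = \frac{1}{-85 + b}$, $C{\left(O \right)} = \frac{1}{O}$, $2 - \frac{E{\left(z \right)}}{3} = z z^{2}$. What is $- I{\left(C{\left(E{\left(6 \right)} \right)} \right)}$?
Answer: $- \frac{328068}{54571} \approx -6.0118$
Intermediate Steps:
$E{\left(z \right)} = 6 - 3 z^{3}$ ($E{\left(z \right)} = 6 - 3 z z^{2} = 6 - 3 z^{3}$)
$I{\left(b \right)} = 6 - \frac{1}{-85 + b}$
$- I{\left(C{\left(E{\left(6 \right)} \right)} \right)} = - \frac{-511 + \frac{6}{6 - 3 \cdot 6^{3}}}{-85 + \frac{1}{6 - 3 \cdot 6^{3}}} = - \frac{-511 + \frac{6}{6 - 648}}{-85 + \frac{1}{6 - 648}} = - \frac{-511 + \frac{6}{-642}}{-85 + \frac{1}{-642}} = - \frac{-511 + 6 \left(- \frac{1}{642}\right)}{-85 - \frac{1}{642}} = - \frac{-511 - \frac{1}{107}}{- \frac{54571}{642}} = - \frac{\left(-642\right) \left(-54678\right)}{54571 \cdot 107} = \left(-1\right) \frac{328068}{54571} = - \frac{328068}{54571}$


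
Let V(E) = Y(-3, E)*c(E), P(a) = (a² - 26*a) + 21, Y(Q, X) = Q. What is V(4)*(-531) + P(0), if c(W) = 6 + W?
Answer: 15951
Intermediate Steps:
P(a) = 21 + a² - 26*a
V(E) = -18 - 3*E (V(E) = -3*(6 + E) = -18 - 3*E)
V(4)*(-531) + P(0) = (-18 - 3*4)*(-531) + (21 + 0² - 26*0) = (-18 - 12)*(-531) + (21 + 0 + 0) = -30*(-531) + 21 = 15930 + 21 = 15951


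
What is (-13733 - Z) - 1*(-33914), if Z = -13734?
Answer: 33915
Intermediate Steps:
(-13733 - Z) - 1*(-33914) = (-13733 - 1*(-13734)) - 1*(-33914) = (-13733 + 13734) + 33914 = 1 + 33914 = 33915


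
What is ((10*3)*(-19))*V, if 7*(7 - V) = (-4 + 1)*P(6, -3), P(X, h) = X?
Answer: -38190/7 ≈ -5455.7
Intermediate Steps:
V = 67/7 (V = 7 - (-4 + 1)*6/7 = 7 - (-3)*6/7 = 7 - 1/7*(-18) = 7 + 18/7 = 67/7 ≈ 9.5714)
((10*3)*(-19))*V = ((10*3)*(-19))*(67/7) = (30*(-19))*(67/7) = -570*67/7 = -38190/7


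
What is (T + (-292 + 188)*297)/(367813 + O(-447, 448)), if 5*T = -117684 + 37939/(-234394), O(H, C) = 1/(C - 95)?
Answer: -195789979049/1323184601220 ≈ -0.14797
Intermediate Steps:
O(H, C) = 1/(-95 + C)
T = -5516892287/234394 (T = (-117684 + 37939/(-234394))/5 = (-117684 + 37939*(-1/234394))/5 = (-117684 - 37939/234394)/5 = (⅕)*(-27584461435/234394) = -5516892287/234394 ≈ -23537.)
(T + (-292 + 188)*297)/(367813 + O(-447, 448)) = (-5516892287/234394 + (-292 + 188)*297)/(367813 + 1/(-95 + 448)) = (-5516892287/234394 - 104*297)/(367813 + 1/353) = (-5516892287/234394 - 30888)/(367813 + 1/353) = -12756854159/(234394*129837990/353) = -12756854159/234394*353/129837990 = -195789979049/1323184601220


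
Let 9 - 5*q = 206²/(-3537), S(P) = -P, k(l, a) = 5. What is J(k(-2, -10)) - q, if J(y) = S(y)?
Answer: -162694/17685 ≈ -9.1996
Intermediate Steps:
J(y) = -y
q = 74269/17685 (q = 9/5 - 206²/(5*(-3537)) = 9/5 - 42436*(-1)/(5*3537) = 9/5 - ⅕*(-42436/3537) = 9/5 + 42436/17685 = 74269/17685 ≈ 4.1995)
J(k(-2, -10)) - q = -1*5 - 1*74269/17685 = -5 - 74269/17685 = -162694/17685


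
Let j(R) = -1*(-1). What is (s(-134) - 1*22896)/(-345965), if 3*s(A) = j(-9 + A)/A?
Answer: 9204193/139077930 ≈ 0.066180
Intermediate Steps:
j(R) = 1
s(A) = 1/(3*A) (s(A) = (1/A)/3 = 1/(3*A))
(s(-134) - 1*22896)/(-345965) = ((⅓)/(-134) - 1*22896)/(-345965) = ((⅓)*(-1/134) - 22896)*(-1/345965) = (-1/402 - 22896)*(-1/345965) = -9204193/402*(-1/345965) = 9204193/139077930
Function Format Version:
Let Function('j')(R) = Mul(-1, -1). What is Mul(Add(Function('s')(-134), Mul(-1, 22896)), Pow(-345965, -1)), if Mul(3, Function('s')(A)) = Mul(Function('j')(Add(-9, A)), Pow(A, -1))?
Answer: Rational(9204193, 139077930) ≈ 0.066180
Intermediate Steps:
Function('j')(R) = 1
Function('s')(A) = Mul(Rational(1, 3), Pow(A, -1)) (Function('s')(A) = Mul(Rational(1, 3), Mul(1, Pow(A, -1))) = Mul(Rational(1, 3), Pow(A, -1)))
Mul(Add(Function('s')(-134), Mul(-1, 22896)), Pow(-345965, -1)) = Mul(Add(Mul(Rational(1, 3), Pow(-134, -1)), Mul(-1, 22896)), Pow(-345965, -1)) = Mul(Add(Mul(Rational(1, 3), Rational(-1, 134)), -22896), Rational(-1, 345965)) = Mul(Add(Rational(-1, 402), -22896), Rational(-1, 345965)) = Mul(Rational(-9204193, 402), Rational(-1, 345965)) = Rational(9204193, 139077930)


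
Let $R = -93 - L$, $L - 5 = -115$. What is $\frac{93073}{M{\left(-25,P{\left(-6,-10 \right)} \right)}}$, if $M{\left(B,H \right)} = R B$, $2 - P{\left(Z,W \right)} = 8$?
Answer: $- \frac{93073}{425} \approx -219.0$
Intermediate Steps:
$L = -110$ ($L = 5 - 115 = -110$)
$P{\left(Z,W \right)} = -6$ ($P{\left(Z,W \right)} = 2 - 8 = -6$)
$R = 17$ ($R = -93 - -110 = -93 + 110 = 17$)
$M{\left(B,H \right)} = 17 B$
$\frac{93073}{M{\left(-25,P{\left(-6,-10 \right)} \right)}} = \frac{93073}{17 \left(-25\right)} = \frac{93073}{-425} = 93073 \left(- \frac{1}{425}\right) = - \frac{93073}{425}$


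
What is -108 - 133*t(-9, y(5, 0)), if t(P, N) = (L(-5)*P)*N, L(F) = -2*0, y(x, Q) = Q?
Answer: -108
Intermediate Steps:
L(F) = 0
t(P, N) = 0 (t(P, N) = (0*P)*N = 0*N = 0)
-108 - 133*t(-9, y(5, 0)) = -108 - 133*0 = -108 + 0 = -108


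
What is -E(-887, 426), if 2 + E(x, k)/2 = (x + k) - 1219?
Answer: 3364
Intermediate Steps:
E(x, k) = -2442 + 2*k + 2*x (E(x, k) = -4 + 2*((x + k) - 1219) = -4 + 2*((k + x) - 1219) = -4 + 2*(-1219 + k + x) = -4 + (-2438 + 2*k + 2*x) = -2442 + 2*k + 2*x)
-E(-887, 426) = -(-2442 + 2*426 + 2*(-887)) = -(-2442 + 852 - 1774) = -1*(-3364) = 3364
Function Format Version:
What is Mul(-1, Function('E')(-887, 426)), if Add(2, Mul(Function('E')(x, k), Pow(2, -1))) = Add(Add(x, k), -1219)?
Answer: 3364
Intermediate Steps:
Function('E')(x, k) = Add(-2442, Mul(2, k), Mul(2, x)) (Function('E')(x, k) = Add(-4, Mul(2, Add(Add(x, k), -1219))) = Add(-4, Mul(2, Add(Add(k, x), -1219))) = Add(-4, Mul(2, Add(-1219, k, x))) = Add(-4, Add(-2438, Mul(2, k), Mul(2, x))) = Add(-2442, Mul(2, k), Mul(2, x)))
Mul(-1, Function('E')(-887, 426)) = Mul(-1, Add(-2442, Mul(2, 426), Mul(2, -887))) = Mul(-1, Add(-2442, 852, -1774)) = Mul(-1, -3364) = 3364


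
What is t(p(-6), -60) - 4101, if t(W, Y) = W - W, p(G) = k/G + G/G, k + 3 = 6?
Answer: -4101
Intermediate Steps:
k = 3 (k = -3 + 6 = 3)
p(G) = 1 + 3/G (p(G) = 3/G + G/G = 3/G + 1 = 1 + 3/G)
t(W, Y) = 0
t(p(-6), -60) - 4101 = 0 - 4101 = -4101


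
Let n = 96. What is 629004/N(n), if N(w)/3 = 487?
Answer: 209668/487 ≈ 430.53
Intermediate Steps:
N(w) = 1461 (N(w) = 3*487 = 1461)
629004/N(n) = 629004/1461 = 629004*(1/1461) = 209668/487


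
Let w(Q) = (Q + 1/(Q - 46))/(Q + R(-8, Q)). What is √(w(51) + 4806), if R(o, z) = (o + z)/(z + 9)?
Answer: 7*√944584230/3103 ≈ 69.333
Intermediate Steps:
R(o, z) = (o + z)/(9 + z)
w(Q) = (Q + 1/(-46 + Q))/(Q + (-8 + Q)/(9 + Q)) (w(Q) = (Q + 1/(Q - 46))/(Q + (-8 + Q)/(9 + Q)) = (Q + 1/(-46 + Q))/(Q + (-8 + Q)/(9 + Q)))
√(w(51) + 4806) = √((9 + 51³ - 413*51 - 37*51²)/(368 + 51³ - 468*51 - 36*51²) + 4806) = √((9 + 132651 - 21063 - 37*2601)/(368 + 132651 - 23868 - 36*2601) + 4806) = √((9 + 132651 - 21063 - 96237)/(368 + 132651 - 23868 - 93636) + 4806) = √(15360/15515 + 4806) = √((1/15515)*15360 + 4806) = √(3072/3103 + 4806) = √(14916090/3103) = 7*√944584230/3103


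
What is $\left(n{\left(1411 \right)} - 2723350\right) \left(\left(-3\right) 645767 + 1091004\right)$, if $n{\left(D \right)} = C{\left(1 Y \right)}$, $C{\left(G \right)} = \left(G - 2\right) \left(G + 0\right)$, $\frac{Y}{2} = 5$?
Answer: $2304695231190$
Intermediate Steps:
$Y = 10$ ($Y = 2 \cdot 5 = 10$)
$C{\left(G \right)} = G \left(-2 + G\right)$ ($C{\left(G \right)} = \left(-2 + G\right) G = G \left(-2 + G\right)$)
$n{\left(D \right)} = 80$ ($n{\left(D \right)} = 1 \cdot 10 \left(-2 + 1 \cdot 10\right) = 10 \left(-2 + 10\right) = 10 \cdot 8 = 80$)
$\left(n{\left(1411 \right)} - 2723350\right) \left(\left(-3\right) 645767 + 1091004\right) = \left(80 - 2723350\right) \left(\left(-3\right) 645767 + 1091004\right) = - 2723270 \left(-1937301 + 1091004\right) = \left(-2723270\right) \left(-846297\right) = 2304695231190$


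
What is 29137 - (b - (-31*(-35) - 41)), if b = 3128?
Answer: 27053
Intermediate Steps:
29137 - (b - (-31*(-35) - 41)) = 29137 - (3128 - (-31*(-35) - 41)) = 29137 - (3128 - (1085 - 41)) = 29137 - (3128 - 1*1044) = 29137 - (3128 - 1044) = 29137 - 1*2084 = 29137 - 2084 = 27053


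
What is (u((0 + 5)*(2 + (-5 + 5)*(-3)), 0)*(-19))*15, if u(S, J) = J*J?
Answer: 0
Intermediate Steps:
u(S, J) = J**2
(u((0 + 5)*(2 + (-5 + 5)*(-3)), 0)*(-19))*15 = (0**2*(-19))*15 = (0*(-19))*15 = 0*15 = 0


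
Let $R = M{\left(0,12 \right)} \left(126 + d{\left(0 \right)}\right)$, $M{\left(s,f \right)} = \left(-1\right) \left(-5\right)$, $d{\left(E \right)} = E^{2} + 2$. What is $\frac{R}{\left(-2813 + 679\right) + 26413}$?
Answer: $\frac{640}{24279} \approx 0.02636$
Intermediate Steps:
$d{\left(E \right)} = 2 + E^{2}$
$M{\left(s,f \right)} = 5$
$R = 640$ ($R = 5 \left(126 + \left(2 + 0^{2}\right)\right) = 5 \left(126 + \left(2 + 0\right)\right) = 5 \left(126 + 2\right) = 5 \cdot 128 = 640$)
$\frac{R}{\left(-2813 + 679\right) + 26413} = \frac{640}{\left(-2813 + 679\right) + 26413} = \frac{640}{-2134 + 26413} = \frac{640}{24279}$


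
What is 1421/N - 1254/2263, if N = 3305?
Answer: -928747/7479215 ≈ -0.12418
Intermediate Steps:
1421/N - 1254/2263 = 1421/3305 - 1254/2263 = -928747/7479215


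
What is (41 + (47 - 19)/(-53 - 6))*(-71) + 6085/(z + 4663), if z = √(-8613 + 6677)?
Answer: -737972917472/256596959 - 53548*I/4349101 ≈ -2876.0 - 0.012312*I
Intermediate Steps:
z = 44*I (z = √(-1936) = 44*I ≈ 44.0*I)
(41 + (47 - 19)/(-53 - 6))*(-71) + 6085/(z + 4663) = (41 + (47 - 19)/(-53 - 6))*(-71) + 6085/(44*I + 4663) = (41 + 28/(-59))*(-71) + 6085/(4663 + 44*I) = (41 + 28*(-1/59))*(-71) + 6085*((4663 - 44*I)/21745505) = (41 - 28/59)*(-71) + 1217*(4663 - 44*I)/4349101 = (2391/59)*(-71) + 1217*(4663 - 44*I)/4349101 = -169761/59 + 1217*(4663 - 44*I)/4349101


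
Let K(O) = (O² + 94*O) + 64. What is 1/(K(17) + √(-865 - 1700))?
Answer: 1951/3808966 - 3*I*√285/3808966 ≈ 0.00051221 - 1.3296e-5*I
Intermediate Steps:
K(O) = 64 + O² + 94*O
1/(K(17) + √(-865 - 1700)) = 1/((64 + 17² + 94*17) + √(-865 - 1700)) = 1/((64 + 289 + 1598) + √(-2565)) = 1/(1951 + 3*I*√285)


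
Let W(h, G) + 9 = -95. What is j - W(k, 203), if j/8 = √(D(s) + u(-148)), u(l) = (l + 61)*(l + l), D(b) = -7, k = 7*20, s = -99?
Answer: 104 + 8*√25745 ≈ 1387.6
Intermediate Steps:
k = 140
W(h, G) = -104 (W(h, G) = -9 - 95 = -104)
u(l) = 2*l*(61 + l) (u(l) = (61 + l)*(2*l) = 2*l*(61 + l))
j = 8*√25745 (j = 8*√(-7 + 2*(-148)*(61 - 148)) = 8*√(-7 + 2*(-148)*(-87)) = 8*√(-7 + 25752) = 8*√25745 ≈ 1283.6)
j - W(k, 203) = 8*√25745 - 1*(-104) = 8*√25745 + 104 = 104 + 8*√25745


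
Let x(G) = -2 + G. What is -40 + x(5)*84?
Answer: 212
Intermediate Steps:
-40 + x(5)*84 = -40 + (-2 + 5)*84 = -40 + 3*84 = -40 + 252 = 212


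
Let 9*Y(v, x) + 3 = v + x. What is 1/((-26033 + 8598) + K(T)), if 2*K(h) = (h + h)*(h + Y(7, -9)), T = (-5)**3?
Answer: -9/15665 ≈ -0.00057453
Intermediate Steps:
T = -125
Y(v, x) = -1/3 + v/9 + x/9 (Y(v, x) = -1/3 + (v + x)/9 = -1/3 + (v/9 + x/9) = -1/3 + v/9 + x/9)
K(h) = h*(-5/9 + h) (K(h) = ((h + h)*(h + (-1/3 + (1/9)*7 + (1/9)*(-9))))/2 = ((2*h)*(h + (-1/3 + 7/9 - 1)))/2 = ((2*h)*(h - 5/9))/2 = ((2*h)*(-5/9 + h))/2 = (2*h*(-5/9 + h))/2 = h*(-5/9 + h))
1/((-26033 + 8598) + K(T)) = 1/((-26033 + 8598) + (1/9)*(-125)*(-5 + 9*(-125))) = 1/(-17435 + (1/9)*(-125)*(-5 - 1125)) = 1/(-17435 + (1/9)*(-125)*(-1130)) = 1/(-17435 + 141250/9) = 1/(-15665/9) = -9/15665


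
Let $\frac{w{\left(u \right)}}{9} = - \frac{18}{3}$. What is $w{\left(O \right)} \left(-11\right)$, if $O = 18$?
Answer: $594$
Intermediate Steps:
$w{\left(u \right)} = -54$ ($w{\left(u \right)} = 9 \left(- \frac{18}{3}\right) = 9 \left(\left(-18\right) \frac{1}{3}\right) = 9 \left(-6\right) = -54$)
$w{\left(O \right)} \left(-11\right) = \left(-54\right) \left(-11\right) = 594$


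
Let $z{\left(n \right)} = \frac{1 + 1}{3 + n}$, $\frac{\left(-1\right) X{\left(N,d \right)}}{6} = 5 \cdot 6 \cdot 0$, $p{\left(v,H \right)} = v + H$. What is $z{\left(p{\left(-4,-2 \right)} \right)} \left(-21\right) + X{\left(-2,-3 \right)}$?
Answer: $14$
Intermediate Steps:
$p{\left(v,H \right)} = H + v$
$X{\left(N,d \right)} = 0$ ($X{\left(N,d \right)} = - 6 \cdot 5 \cdot 6 \cdot 0 = - 6 \cdot 30 \cdot 0 = \left(-6\right) 0 = 0$)
$z{\left(n \right)} = \frac{2}{3 + n}$
$z{\left(p{\left(-4,-2 \right)} \right)} \left(-21\right) + X{\left(-2,-3 \right)} = \frac{2}{3 - 6} \left(-21\right) + 0 = \frac{2}{-3} \left(-21\right) + 0 = 2 \left(- \frac{1}{3}\right) \left(-21\right) + 0 = \left(- \frac{2}{3}\right) \left(-21\right) + 0 = 14 + 0 = 14$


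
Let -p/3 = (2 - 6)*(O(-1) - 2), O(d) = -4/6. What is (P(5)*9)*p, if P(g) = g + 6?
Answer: -3168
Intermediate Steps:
P(g) = 6 + g
O(d) = -⅔ (O(d) = -4*⅙ = -⅔)
p = -32 (p = -3*(2 - 6)*(-⅔ - 2) = -(-12)*(-8)/3 = -3*32/3 = -32)
(P(5)*9)*p = ((6 + 5)*9)*(-32) = (11*9)*(-32) = 99*(-32) = -3168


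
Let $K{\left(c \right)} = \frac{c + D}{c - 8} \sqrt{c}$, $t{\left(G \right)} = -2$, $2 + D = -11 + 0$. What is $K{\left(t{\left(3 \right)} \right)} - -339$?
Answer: $339 + \frac{3 i \sqrt{2}}{2} \approx 339.0 + 2.1213 i$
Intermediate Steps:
$D = -13$ ($D = -2 + \left(-11 + 0\right) = -2 - 11 = -13$)
$K{\left(c \right)} = \frac{\sqrt{c} \left(-13 + c\right)}{-8 + c}$ ($K{\left(c \right)} = \frac{c - 13}{c - 8} \sqrt{c} = \frac{-13 + c}{-8 + c} \sqrt{c} = \frac{\sqrt{c} \left(-13 + c\right)}{-8 + c}$)
$K{\left(t{\left(3 \right)} \right)} - -339 = \frac{\sqrt{-2} \left(-13 - 2\right)}{-8 - 2} - -339 = i \sqrt{2} \frac{1}{-10} \left(-15\right) + 339 = i \sqrt{2} \left(- \frac{1}{10}\right) \left(-15\right) + 339 = \frac{3 i \sqrt{2}}{2} + 339 = 339 + \frac{3 i \sqrt{2}}{2}$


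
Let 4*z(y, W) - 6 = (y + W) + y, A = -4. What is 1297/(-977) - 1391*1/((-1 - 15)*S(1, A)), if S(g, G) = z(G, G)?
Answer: -1390135/23448 ≈ -59.286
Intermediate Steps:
z(y, W) = 3/2 + y/2 + W/4 (z(y, W) = 3/2 + ((y + W) + y)/4 = 3/2 + ((W + y) + y)/4 = 3/2 + (W + 2*y)/4 = 3/2 + (y/2 + W/4) = 3/2 + y/2 + W/4)
S(g, G) = 3/2 + 3*G/4 (S(g, G) = 3/2 + G/2 + G/4 = 3/2 + 3*G/4)
1297/(-977) - 1391*1/((-1 - 15)*S(1, A)) = 1297/(-977) - 1391*1/((-1 - 15)*(3/2 + (¾)*(-4))) = 1297*(-1/977) - 1391*(-1/(16*(3/2 - 3))) = -1297/977 - 1391/((-16*(-3/2))) = -1297/977 - 1391/24 = -1390135/23448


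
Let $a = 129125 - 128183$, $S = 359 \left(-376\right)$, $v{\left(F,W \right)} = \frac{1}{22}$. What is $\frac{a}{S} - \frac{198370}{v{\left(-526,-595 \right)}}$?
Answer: $- \frac{294544537351}{67492} \approx -4.3641 \cdot 10^{6}$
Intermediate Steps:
$v{\left(F,W \right)} = \frac{1}{22}$
$S = -134984$
$a = 942$ ($a = 129125 - 128183 = 942$)
$\frac{a}{S} - \frac{198370}{v{\left(-526,-595 \right)}} = \frac{942}{-134984} - 198370 \frac{1}{\frac{1}{22}} = 942 \left(- \frac{1}{134984}\right) - 4364140 = - \frac{471}{67492} - 4364140 = - \frac{294544537351}{67492}$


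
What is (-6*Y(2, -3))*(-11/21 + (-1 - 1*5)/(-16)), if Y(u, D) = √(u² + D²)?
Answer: 25*√13/28 ≈ 3.2192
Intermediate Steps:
Y(u, D) = √(D² + u²)
(-6*Y(2, -3))*(-11/21 + (-1 - 1*5)/(-16)) = (-6*√((-3)² + 2²))*(-11/21 + (-1 - 1*5)/(-16)) = (-6*√(9 + 4))*(-11*1/21 + (-1 - 5)*(-1/16)) = (-6*√13)*(-11/21 - 6*(-1/16)) = (-6*√13)*(-11/21 + 3/8) = -6*√13*(-25/168) = 25*√13/28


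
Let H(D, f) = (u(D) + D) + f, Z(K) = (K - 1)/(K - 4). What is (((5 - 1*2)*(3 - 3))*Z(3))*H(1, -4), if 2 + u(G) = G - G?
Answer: 0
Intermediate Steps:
u(G) = -2 (u(G) = -2 + (G - G) = -2 + 0 = -2)
Z(K) = (-1 + K)/(-4 + K)
H(D, f) = -2 + D + f (H(D, f) = (-2 + D) + f = -2 + D + f)
(((5 - 1*2)*(3 - 3))*Z(3))*H(1, -4) = (((5 - 1*2)*(3 - 3))*((-1 + 3)/(-4 + 3)))*(-2 + 1 - 4) = (((5 - 2)*0)*(2/(-1)))*(-5) = ((3*0)*(-1*2))*(-5) = (0*(-2))*(-5) = 0*(-5) = 0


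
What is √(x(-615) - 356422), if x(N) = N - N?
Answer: I*√356422 ≈ 597.01*I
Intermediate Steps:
x(N) = 0
√(x(-615) - 356422) = √(0 - 356422) = √(-356422) = I*√356422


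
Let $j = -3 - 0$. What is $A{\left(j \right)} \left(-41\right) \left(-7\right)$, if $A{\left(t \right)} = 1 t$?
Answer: $-861$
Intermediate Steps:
$j = -3$ ($j = -3 + 0 = -3$)
$A{\left(t \right)} = t$
$A{\left(j \right)} \left(-41\right) \left(-7\right) = \left(-3\right) \left(-41\right) \left(-7\right) = 123 \left(-7\right) = -861$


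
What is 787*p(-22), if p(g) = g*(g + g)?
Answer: 761816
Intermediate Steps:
p(g) = 2*g² (p(g) = g*(2*g) = 2*g²)
787*p(-22) = 787*(2*(-22)²) = 787*(2*484) = 787*968 = 761816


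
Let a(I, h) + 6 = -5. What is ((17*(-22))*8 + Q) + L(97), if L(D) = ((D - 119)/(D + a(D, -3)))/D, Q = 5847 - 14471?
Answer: -48450347/4171 ≈ -11616.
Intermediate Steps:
a(I, h) = -11 (a(I, h) = -6 - 5 = -11)
Q = -8624
L(D) = (-119 + D)/(D*(-11 + D)) (L(D) = ((D - 119)/(D - 11))/D = ((-119 + D)/(-11 + D))/D = (-119 + D)/(D*(-11 + D)))
((17*(-22))*8 + Q) + L(97) = ((17*(-22))*8 - 8624) + (-119 + 97)/(97*(-11 + 97)) = (-374*8 - 8624) + (1/97)*(-22)/86 = (-2992 - 8624) + (1/97)*(1/86)*(-22) = -11616 - 11/4171 = -48450347/4171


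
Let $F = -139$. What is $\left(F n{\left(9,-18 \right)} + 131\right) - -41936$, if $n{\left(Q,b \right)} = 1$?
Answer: $41928$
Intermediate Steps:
$\left(F n{\left(9,-18 \right)} + 131\right) - -41936 = \left(\left(-139\right) 1 + 131\right) - -41936 = \left(-139 + 131\right) + 41936 = -8 + 41936 = 41928$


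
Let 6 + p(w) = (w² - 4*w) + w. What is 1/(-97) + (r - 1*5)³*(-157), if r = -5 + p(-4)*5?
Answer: -15229000001/97 ≈ -1.5700e+8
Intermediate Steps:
p(w) = -6 + w² - 3*w (p(w) = -6 + ((w² - 4*w) + w) = -6 + (w² - 3*w) = -6 + w² - 3*w)
r = 105 (r = -5 + (-6 + (-4)² - 3*(-4))*5 = -5 + (-6 + 16 + 12)*5 = -5 + 22*5 = -5 + 110 = 105)
1/(-97) + (r - 1*5)³*(-157) = 1/(-97) + (105 - 1*5)³*(-157) = -1/97 + (105 - 5)³*(-157) = -1/97 + 100³*(-157) = -1/97 + 1000000*(-157) = -1/97 - 157000000 = -15229000001/97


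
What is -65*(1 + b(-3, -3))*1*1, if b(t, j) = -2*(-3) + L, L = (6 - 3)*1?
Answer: -650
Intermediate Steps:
L = 3 (L = 3*1 = 3)
b(t, j) = 9 (b(t, j) = -2*(-3) + 3 = 6 + 3 = 9)
-65*(1 + b(-3, -3))*1*1 = -65*(1 + 9)*1*1 = -650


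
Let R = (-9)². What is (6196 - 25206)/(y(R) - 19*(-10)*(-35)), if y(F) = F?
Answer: 19010/6569 ≈ 2.8939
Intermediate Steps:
R = 81
(6196 - 25206)/(y(R) - 19*(-10)*(-35)) = (6196 - 25206)/(81 - 19*(-10)*(-35)) = -19010/(81 + 190*(-35)) = -19010/(81 - 6650) = -19010/(-6569) = -19010*(-1/6569) = 19010/6569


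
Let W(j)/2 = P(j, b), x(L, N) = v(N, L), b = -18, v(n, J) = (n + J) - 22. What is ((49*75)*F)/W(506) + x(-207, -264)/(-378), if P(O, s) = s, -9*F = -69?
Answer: -590689/756 ≈ -781.33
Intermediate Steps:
v(n, J) = -22 + J + n (v(n, J) = (J + n) - 22 = -22 + J + n)
x(L, N) = -22 + L + N
F = 23/3 (F = -1/9*(-69) = 23/3 ≈ 7.6667)
W(j) = -36 (W(j) = 2*(-18) = -36)
((49*75)*F)/W(506) + x(-207, -264)/(-378) = ((49*75)*(23/3))/(-36) + (-22 - 207 - 264)/(-378) = (3675*(23/3))*(-1/36) - 493*(-1/378) = 28175*(-1/36) + 493/378 = -28175/36 + 493/378 = -590689/756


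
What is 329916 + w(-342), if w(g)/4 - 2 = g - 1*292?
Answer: 327388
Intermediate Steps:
w(g) = -1160 + 4*g (w(g) = 8 + 4*(g - 1*292) = 8 + 4*(g - 292) = 8 + 4*(-292 + g) = 8 + (-1168 + 4*g) = -1160 + 4*g)
329916 + w(-342) = 329916 + (-1160 + 4*(-342)) = 329916 + (-1160 - 1368) = 329916 - 2528 = 327388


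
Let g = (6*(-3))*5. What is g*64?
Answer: -5760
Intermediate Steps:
g = -90 (g = -18*5 = -90)
g*64 = -90*64 = -5760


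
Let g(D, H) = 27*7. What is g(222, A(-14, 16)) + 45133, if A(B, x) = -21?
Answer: 45322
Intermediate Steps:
g(D, H) = 189
g(222, A(-14, 16)) + 45133 = 189 + 45133 = 45322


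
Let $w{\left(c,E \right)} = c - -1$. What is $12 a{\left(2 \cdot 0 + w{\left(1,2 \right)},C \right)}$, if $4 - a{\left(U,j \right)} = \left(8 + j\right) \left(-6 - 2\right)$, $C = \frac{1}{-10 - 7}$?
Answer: $\frac{13776}{17} \approx 810.35$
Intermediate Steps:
$w{\left(c,E \right)} = 1 + c$ ($w{\left(c,E \right)} = c + 1 = 1 + c$)
$C = - \frac{1}{17}$ ($C = \frac{1}{-17} = - \frac{1}{17} \approx -0.058824$)
$a{\left(U,j \right)} = 68 + 8 j$ ($a{\left(U,j \right)} = 4 - \left(8 + j\right) \left(-6 - 2\right) = 4 - \left(8 + j\right) \left(-8\right) = 4 - \left(-64 - 8 j\right) = 4 + \left(64 + 8 j\right) = 68 + 8 j$)
$12 a{\left(2 \cdot 0 + w{\left(1,2 \right)},C \right)} = 12 \left(68 + 8 \left(- \frac{1}{17}\right)\right) = 12 \left(68 - \frac{8}{17}\right) = 12 \cdot \frac{1148}{17} = \frac{13776}{17}$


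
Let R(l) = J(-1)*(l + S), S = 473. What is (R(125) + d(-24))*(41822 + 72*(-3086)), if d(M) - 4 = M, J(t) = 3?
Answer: -319976380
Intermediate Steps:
R(l) = 1419 + 3*l (R(l) = 3*(l + 473) = 3*(473 + l) = 1419 + 3*l)
d(M) = 4 + M
(R(125) + d(-24))*(41822 + 72*(-3086)) = ((1419 + 3*125) + (4 - 24))*(41822 + 72*(-3086)) = ((1419 + 375) - 20)*(41822 - 222192) = (1794 - 20)*(-180370) = 1774*(-180370) = -319976380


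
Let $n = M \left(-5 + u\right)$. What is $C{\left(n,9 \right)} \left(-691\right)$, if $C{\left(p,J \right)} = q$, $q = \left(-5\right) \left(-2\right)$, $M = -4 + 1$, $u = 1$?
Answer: $-6910$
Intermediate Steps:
$M = -3$
$n = 12$ ($n = - 3 \left(-5 + 1\right) = \left(-3\right) \left(-4\right) = 12$)
$q = 10$
$C{\left(p,J \right)} = 10$
$C{\left(n,9 \right)} \left(-691\right) = 10 \left(-691\right) = -6910$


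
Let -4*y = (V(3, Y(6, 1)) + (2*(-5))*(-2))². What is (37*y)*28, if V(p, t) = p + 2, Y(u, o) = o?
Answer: -161875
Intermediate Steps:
V(p, t) = 2 + p
y = -625/4 (y = -((2 + 3) + (2*(-5))*(-2))²/4 = -(5 - 10*(-2))²/4 = -(5 + 20)²/4 = -¼*25² = -¼*625 = -625/4 ≈ -156.25)
(37*y)*28 = (37*(-625/4))*28 = -23125/4*28 = -161875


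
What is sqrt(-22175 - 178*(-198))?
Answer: sqrt(13069) ≈ 114.32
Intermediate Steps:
sqrt(-22175 - 178*(-198)) = sqrt(-22175 + 35244) = sqrt(13069)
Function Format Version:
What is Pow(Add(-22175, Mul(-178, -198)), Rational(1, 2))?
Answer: Pow(13069, Rational(1, 2)) ≈ 114.32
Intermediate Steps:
Pow(Add(-22175, Mul(-178, -198)), Rational(1, 2)) = Pow(Add(-22175, 35244), Rational(1, 2)) = Pow(13069, Rational(1, 2))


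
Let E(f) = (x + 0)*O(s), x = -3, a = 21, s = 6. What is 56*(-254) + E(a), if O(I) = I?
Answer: -14242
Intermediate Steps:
E(f) = -18 (E(f) = (-3 + 0)*6 = -3*6 = -18)
56*(-254) + E(a) = 56*(-254) - 18 = -14224 - 18 = -14242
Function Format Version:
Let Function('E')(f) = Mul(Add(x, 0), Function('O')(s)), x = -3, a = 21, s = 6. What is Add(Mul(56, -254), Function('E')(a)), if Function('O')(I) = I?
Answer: -14242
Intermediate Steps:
Function('E')(f) = -18 (Function('E')(f) = Mul(Add(-3, 0), 6) = Mul(-3, 6) = -18)
Add(Mul(56, -254), Function('E')(a)) = Add(Mul(56, -254), -18) = Add(-14224, -18) = -14242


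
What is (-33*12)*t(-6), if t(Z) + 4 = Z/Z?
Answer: 1188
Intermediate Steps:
t(Z) = -3 (t(Z) = -4 + Z/Z = -4 + 1 = -3)
(-33*12)*t(-6) = -33*12*(-3) = -396*(-3) = 1188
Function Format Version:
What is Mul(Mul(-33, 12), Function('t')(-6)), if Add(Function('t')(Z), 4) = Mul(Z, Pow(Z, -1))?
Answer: 1188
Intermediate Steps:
Function('t')(Z) = -3 (Function('t')(Z) = Add(-4, Mul(Z, Pow(Z, -1))) = Add(-4, 1) = -3)
Mul(Mul(-33, 12), Function('t')(-6)) = Mul(Mul(-33, 12), -3) = Mul(-396, -3) = 1188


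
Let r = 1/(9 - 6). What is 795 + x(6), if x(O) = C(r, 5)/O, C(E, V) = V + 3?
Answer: 2389/3 ≈ 796.33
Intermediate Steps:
r = ⅓ (r = 1/3 = ⅓ ≈ 0.33333)
C(E, V) = 3 + V
x(O) = 8/O (x(O) = (3 + 5)/O = 8/O)
795 + x(6) = 795 + 8/6 = 795 + 8*(⅙) = 795 + 4/3 = 2389/3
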